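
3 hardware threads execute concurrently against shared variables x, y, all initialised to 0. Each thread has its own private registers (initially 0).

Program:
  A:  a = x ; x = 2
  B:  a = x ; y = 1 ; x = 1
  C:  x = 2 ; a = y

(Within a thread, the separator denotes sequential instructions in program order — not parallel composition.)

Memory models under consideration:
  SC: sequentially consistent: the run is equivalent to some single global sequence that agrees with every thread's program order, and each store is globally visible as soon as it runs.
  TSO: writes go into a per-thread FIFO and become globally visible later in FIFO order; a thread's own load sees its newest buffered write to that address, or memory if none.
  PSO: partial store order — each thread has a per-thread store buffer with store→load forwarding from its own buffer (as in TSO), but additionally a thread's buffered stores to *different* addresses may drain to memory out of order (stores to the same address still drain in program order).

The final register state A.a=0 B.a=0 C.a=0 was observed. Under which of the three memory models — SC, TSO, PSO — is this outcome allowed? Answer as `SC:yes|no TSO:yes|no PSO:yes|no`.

SC:yes TSO:yes PSO:yes

outcome vector order: (A.a,B.a,C.a)
SC: 12 outcomes — {000 001 020 021 100 101 120 121 200 201 220 221}
TSO: 12 outcomes — {000 001 020 021 100 101 120 121 200 201 220 221}
PSO: 12 outcomes — {000 001 020 021 100 101 120 121 200 201 220 221}
target 000 ∈ {SC,TSO,PSO}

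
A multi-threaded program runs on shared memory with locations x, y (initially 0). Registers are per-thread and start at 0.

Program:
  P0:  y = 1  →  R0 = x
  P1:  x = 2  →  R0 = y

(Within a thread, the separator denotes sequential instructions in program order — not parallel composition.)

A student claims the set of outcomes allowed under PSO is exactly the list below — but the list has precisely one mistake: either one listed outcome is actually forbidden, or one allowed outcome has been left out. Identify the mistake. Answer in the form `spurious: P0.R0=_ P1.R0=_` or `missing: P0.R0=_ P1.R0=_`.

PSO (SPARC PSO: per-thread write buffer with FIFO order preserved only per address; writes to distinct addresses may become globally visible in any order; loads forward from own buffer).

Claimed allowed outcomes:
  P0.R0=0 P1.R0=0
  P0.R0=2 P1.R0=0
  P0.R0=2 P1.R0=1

outcome vector order: (P0.R0,P1.R0)
under PSO → (0,0); (0,1); (2,0); (2,1)
PSO∖claimed = {(0,1)}

missing: P0.R0=0 P1.R0=1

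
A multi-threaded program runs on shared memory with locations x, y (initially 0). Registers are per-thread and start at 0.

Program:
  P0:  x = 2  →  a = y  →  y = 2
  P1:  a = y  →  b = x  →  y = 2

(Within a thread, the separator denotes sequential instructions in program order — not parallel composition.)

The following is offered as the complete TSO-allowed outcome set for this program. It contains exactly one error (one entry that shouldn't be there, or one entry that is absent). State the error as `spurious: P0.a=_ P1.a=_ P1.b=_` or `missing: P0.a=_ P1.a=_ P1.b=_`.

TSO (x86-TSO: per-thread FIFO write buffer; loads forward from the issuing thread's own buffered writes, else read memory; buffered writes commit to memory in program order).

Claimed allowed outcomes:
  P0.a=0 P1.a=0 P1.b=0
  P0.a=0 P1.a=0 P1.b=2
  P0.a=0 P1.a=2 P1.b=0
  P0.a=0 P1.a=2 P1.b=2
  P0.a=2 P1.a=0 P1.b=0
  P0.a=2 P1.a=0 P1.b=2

spurious: P0.a=0 P1.a=2 P1.b=0

outcome vector order: (P0.a,P1.a,P1.b)
under TSO → 000 002 022 200 202
claimed∖TSO = {020}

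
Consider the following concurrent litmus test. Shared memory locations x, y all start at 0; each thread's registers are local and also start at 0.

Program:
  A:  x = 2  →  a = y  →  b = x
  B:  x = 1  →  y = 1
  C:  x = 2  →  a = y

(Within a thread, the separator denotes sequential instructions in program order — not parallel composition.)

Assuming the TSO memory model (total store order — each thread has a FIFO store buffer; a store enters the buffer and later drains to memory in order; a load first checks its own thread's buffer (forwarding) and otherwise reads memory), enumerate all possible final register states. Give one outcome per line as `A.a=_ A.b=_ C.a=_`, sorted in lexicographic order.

outcome vector order: (A.a,A.b,C.a)
|TSO outcomes| = 8

A.a=0 A.b=1 C.a=0
A.a=0 A.b=1 C.a=1
A.a=0 A.b=2 C.a=0
A.a=0 A.b=2 C.a=1
A.a=1 A.b=1 C.a=0
A.a=1 A.b=1 C.a=1
A.a=1 A.b=2 C.a=0
A.a=1 A.b=2 C.a=1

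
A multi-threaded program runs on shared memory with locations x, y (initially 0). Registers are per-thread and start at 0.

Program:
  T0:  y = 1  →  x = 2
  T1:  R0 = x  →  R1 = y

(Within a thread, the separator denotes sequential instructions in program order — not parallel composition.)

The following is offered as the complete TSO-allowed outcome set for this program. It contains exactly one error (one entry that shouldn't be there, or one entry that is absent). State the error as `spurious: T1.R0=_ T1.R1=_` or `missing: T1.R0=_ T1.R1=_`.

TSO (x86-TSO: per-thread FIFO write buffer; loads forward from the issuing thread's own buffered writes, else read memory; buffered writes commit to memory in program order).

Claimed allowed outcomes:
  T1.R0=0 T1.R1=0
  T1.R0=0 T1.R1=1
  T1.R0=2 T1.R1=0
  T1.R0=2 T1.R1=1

spurious: T1.R0=2 T1.R1=0

outcome vector order: (T1.R0,T1.R1)
under TSO → 00 01 21
claimed∖TSO = {20}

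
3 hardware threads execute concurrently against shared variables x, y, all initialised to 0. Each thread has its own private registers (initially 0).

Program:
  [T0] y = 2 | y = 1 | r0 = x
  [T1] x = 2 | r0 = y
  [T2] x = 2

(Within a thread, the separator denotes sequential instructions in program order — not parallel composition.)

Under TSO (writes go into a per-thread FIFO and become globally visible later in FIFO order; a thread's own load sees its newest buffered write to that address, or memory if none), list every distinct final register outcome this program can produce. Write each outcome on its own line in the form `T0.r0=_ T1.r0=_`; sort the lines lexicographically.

outcome vector order: (T0.r0,T1.r0)
|TSO outcomes| = 6

T0.r0=0 T1.r0=0
T0.r0=0 T1.r0=1
T0.r0=0 T1.r0=2
T0.r0=2 T1.r0=0
T0.r0=2 T1.r0=1
T0.r0=2 T1.r0=2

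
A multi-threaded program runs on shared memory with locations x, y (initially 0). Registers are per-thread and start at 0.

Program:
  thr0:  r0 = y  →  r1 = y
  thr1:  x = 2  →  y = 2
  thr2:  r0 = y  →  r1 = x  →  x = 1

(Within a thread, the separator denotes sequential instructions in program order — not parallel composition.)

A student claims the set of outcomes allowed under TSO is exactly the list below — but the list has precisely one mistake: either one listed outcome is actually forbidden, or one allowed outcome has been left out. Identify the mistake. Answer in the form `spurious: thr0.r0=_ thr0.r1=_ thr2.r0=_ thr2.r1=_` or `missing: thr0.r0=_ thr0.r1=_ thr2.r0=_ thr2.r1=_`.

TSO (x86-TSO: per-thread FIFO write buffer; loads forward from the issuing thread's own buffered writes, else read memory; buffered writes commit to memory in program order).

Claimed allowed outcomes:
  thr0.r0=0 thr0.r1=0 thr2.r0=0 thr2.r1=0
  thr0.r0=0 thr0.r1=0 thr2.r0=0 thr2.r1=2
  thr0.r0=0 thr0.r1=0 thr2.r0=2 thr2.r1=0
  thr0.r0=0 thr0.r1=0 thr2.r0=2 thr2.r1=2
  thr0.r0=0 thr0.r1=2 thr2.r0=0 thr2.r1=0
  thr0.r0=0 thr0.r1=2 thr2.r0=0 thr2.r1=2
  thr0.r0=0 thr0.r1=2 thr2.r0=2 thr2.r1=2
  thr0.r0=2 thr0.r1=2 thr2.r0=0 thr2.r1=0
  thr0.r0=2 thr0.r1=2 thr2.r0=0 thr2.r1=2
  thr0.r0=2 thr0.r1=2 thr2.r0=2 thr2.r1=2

spurious: thr0.r0=0 thr0.r1=0 thr2.r0=2 thr2.r1=0

outcome vector order: (thr0.r0,thr0.r1,thr2.r0,thr2.r1)
TSO: 9 outcomes — {0/0/0/0, 0/0/0/2, 0/0/2/2, 0/2/0/0, 0/2/0/2, 0/2/2/2, 2/2/0/0, 2/2/0/2, 2/2/2/2}
claimed∖TSO = {0/0/2/0}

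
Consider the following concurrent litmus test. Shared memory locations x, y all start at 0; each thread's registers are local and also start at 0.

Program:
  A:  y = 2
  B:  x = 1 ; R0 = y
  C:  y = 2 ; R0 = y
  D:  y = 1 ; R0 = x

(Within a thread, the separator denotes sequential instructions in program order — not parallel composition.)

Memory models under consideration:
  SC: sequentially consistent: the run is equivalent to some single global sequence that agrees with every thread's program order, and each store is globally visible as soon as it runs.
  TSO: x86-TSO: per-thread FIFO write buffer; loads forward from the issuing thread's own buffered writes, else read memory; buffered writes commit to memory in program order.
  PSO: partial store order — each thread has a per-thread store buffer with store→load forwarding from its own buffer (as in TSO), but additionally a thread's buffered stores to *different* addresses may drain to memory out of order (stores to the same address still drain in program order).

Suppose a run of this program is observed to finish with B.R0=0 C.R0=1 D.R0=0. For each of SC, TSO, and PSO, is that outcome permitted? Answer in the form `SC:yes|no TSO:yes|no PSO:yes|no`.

outcome vector order: (B.R0,C.R0,D.R0)
[SC] allowed = {0/1/1, 0/2/1, 1/1/0, 1/1/1, 1/2/0, 1/2/1, 2/1/0, 2/1/1, 2/2/0, 2/2/1}
[TSO] allowed = {0/1/0, 0/1/1, 0/2/0, 0/2/1, 1/1/0, 1/1/1, 1/2/0, 1/2/1, 2/1/0, 2/1/1, 2/2/0, 2/2/1}
[PSO] allowed = {0/1/0, 0/1/1, 0/2/0, 0/2/1, 1/1/0, 1/1/1, 1/2/0, 1/2/1, 2/1/0, 2/1/1, 2/2/0, 2/2/1}
target 0/1/0 ∈ {TSO,PSO}

SC:no TSO:yes PSO:yes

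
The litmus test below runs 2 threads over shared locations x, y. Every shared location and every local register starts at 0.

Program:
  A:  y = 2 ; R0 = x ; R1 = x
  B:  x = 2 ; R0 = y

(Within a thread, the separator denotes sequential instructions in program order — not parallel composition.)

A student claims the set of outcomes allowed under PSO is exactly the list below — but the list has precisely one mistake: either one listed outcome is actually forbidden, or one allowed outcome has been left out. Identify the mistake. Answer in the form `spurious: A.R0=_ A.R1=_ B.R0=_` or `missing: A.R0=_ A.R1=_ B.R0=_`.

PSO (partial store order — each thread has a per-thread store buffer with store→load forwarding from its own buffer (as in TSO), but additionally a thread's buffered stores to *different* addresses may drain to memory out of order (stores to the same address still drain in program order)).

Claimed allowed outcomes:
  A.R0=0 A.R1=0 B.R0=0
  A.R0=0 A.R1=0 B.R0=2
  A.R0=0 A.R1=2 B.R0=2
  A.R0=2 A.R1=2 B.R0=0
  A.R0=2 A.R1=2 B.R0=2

outcome vector order: (A.R0,A.R1,B.R0)
under PSO → <0 0 0> <0 0 2> <0 2 0> <0 2 2> <2 2 0> <2 2 2>
PSO∖claimed = {<0 2 0>}

missing: A.R0=0 A.R1=2 B.R0=0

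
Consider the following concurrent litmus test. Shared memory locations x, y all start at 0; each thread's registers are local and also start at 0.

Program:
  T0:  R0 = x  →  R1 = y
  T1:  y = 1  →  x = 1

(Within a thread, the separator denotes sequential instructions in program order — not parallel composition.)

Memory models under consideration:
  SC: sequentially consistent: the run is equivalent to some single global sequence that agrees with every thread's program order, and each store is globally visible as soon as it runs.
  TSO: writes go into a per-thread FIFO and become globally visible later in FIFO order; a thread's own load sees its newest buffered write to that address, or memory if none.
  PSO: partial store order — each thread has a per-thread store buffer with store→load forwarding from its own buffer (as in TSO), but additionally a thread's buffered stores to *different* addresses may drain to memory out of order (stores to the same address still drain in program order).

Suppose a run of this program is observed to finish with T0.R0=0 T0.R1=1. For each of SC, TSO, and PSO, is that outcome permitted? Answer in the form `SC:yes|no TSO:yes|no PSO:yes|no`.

outcome vector order: (T0.R0,T0.R1)
SC: 3 outcomes — {00; 01; 11}
TSO: 3 outcomes — {00; 01; 11}
PSO: 4 outcomes — {00; 01; 10; 11}
target 01 ∈ {SC,TSO,PSO}

SC:yes TSO:yes PSO:yes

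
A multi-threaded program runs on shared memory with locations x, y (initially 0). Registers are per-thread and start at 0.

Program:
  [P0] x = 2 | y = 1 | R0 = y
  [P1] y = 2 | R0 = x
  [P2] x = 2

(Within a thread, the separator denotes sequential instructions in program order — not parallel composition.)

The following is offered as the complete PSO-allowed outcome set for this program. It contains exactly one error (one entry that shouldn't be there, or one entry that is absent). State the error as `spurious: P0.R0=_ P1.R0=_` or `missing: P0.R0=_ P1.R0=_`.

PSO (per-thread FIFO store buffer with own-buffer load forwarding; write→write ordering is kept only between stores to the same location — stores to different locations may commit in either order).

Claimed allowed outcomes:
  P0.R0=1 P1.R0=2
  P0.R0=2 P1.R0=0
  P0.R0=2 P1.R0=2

missing: P0.R0=1 P1.R0=0

outcome vector order: (P0.R0,P1.R0)
PSO: 4 outcomes — {<1 0>; <1 2>; <2 0>; <2 2>}
PSO∖claimed = {<1 0>}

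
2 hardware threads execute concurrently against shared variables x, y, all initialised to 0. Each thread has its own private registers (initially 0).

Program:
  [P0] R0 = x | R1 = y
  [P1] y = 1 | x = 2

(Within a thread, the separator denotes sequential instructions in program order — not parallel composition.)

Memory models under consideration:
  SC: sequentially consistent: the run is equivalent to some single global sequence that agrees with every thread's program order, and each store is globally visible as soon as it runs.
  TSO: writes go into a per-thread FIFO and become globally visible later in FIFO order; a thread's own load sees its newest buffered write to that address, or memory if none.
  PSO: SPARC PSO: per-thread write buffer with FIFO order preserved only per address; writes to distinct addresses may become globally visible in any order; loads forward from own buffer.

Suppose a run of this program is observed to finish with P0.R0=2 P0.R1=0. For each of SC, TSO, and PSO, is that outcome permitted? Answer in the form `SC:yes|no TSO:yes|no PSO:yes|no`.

outcome vector order: (P0.R0,P0.R1)
SC (3): <0 0> <0 1> <2 1>
TSO (3): <0 0> <0 1> <2 1>
PSO (4): <0 0> <0 1> <2 0> <2 1>
target <2 0> ∈ {PSO}

SC:no TSO:no PSO:yes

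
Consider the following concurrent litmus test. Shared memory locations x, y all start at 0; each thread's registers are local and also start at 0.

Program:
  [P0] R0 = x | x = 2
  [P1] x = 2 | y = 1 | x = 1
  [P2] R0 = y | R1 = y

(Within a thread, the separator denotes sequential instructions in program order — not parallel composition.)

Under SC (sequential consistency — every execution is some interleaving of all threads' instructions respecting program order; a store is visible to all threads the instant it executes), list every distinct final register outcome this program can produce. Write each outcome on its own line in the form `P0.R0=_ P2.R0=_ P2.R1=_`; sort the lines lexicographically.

P0.R0=0 P2.R0=0 P2.R1=0
P0.R0=0 P2.R0=0 P2.R1=1
P0.R0=0 P2.R0=1 P2.R1=1
P0.R0=1 P2.R0=0 P2.R1=0
P0.R0=1 P2.R0=0 P2.R1=1
P0.R0=1 P2.R0=1 P2.R1=1
P0.R0=2 P2.R0=0 P2.R1=0
P0.R0=2 P2.R0=0 P2.R1=1
P0.R0=2 P2.R0=1 P2.R1=1

outcome vector order: (P0.R0,P2.R0,P2.R1)
|SC outcomes| = 9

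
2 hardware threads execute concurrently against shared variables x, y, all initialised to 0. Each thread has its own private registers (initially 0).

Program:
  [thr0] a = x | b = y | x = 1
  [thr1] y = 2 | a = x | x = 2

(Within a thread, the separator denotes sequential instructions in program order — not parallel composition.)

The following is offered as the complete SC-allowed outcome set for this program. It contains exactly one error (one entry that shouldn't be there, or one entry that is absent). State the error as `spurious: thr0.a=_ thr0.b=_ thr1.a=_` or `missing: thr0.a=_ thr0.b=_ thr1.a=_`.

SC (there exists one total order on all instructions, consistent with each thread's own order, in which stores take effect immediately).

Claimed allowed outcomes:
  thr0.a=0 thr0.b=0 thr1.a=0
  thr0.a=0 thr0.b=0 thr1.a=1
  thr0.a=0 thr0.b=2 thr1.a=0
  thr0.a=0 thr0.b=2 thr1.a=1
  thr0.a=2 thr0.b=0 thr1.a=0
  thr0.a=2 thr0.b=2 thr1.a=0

outcome vector order: (thr0.a,thr0.b,thr1.a)
under SC → 0/0/0; 0/0/1; 0/2/0; 0/2/1; 2/2/0
claimed∖SC = {2/0/0}

spurious: thr0.a=2 thr0.b=0 thr1.a=0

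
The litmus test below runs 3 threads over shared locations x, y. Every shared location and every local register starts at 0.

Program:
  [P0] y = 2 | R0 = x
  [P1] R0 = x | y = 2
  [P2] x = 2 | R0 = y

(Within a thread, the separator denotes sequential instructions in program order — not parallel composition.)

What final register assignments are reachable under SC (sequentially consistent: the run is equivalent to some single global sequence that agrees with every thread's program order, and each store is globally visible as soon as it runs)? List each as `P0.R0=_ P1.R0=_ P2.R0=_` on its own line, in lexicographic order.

outcome vector order: (P0.R0,P1.R0,P2.R0)
|SC outcomes| = 6

P0.R0=0 P1.R0=0 P2.R0=2
P0.R0=0 P1.R0=2 P2.R0=2
P0.R0=2 P1.R0=0 P2.R0=0
P0.R0=2 P1.R0=0 P2.R0=2
P0.R0=2 P1.R0=2 P2.R0=0
P0.R0=2 P1.R0=2 P2.R0=2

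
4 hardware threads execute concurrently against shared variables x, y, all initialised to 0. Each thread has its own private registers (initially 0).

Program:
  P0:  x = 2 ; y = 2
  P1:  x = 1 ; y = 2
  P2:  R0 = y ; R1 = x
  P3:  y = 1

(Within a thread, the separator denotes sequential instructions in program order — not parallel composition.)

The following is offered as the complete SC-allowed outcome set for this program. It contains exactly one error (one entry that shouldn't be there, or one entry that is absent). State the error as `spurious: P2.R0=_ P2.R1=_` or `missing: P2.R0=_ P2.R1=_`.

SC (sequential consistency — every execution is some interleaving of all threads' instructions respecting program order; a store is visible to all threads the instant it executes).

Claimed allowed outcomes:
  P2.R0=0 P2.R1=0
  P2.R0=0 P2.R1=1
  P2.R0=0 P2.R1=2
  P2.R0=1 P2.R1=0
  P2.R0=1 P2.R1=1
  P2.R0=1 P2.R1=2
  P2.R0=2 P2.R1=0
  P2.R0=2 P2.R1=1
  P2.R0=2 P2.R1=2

outcome vector order: (P2.R0,P2.R1)
SC (8): (0,0); (0,1); (0,2); (1,0); (1,1); (1,2); (2,1); (2,2)
claimed∖SC = {(2,0)}

spurious: P2.R0=2 P2.R1=0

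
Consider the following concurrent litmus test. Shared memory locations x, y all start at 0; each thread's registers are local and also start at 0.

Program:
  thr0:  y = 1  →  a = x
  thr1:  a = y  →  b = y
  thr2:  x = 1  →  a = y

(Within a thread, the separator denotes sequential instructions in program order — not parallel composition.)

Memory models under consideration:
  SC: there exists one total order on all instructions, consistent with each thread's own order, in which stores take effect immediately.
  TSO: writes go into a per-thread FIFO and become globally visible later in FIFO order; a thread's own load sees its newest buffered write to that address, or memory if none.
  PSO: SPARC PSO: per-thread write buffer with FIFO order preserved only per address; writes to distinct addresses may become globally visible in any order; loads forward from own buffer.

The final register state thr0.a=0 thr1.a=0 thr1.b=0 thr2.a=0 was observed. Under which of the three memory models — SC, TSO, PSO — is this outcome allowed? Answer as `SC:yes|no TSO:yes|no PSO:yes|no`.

outcome vector order: (thr0.a,thr1.a,thr1.b,thr2.a)
SC: 9 outcomes — {0/0/0/1 0/0/1/1 0/1/1/1 1/0/0/0 1/0/0/1 1/0/1/0 1/0/1/1 1/1/1/0 1/1/1/1}
TSO: 12 outcomes — {0/0/0/0 0/0/0/1 0/0/1/0 0/0/1/1 0/1/1/0 0/1/1/1 1/0/0/0 1/0/0/1 1/0/1/0 1/0/1/1 1/1/1/0 1/1/1/1}
PSO: 12 outcomes — {0/0/0/0 0/0/0/1 0/0/1/0 0/0/1/1 0/1/1/0 0/1/1/1 1/0/0/0 1/0/0/1 1/0/1/0 1/0/1/1 1/1/1/0 1/1/1/1}
target 0/0/0/0 ∈ {TSO,PSO}

SC:no TSO:yes PSO:yes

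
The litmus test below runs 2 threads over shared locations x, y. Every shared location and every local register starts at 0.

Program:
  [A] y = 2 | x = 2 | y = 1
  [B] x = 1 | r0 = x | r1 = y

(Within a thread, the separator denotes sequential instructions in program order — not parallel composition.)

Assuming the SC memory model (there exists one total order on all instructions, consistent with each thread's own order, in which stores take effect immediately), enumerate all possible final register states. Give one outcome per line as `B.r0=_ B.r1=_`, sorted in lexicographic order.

B.r0=1 B.r1=0
B.r0=1 B.r1=1
B.r0=1 B.r1=2
B.r0=2 B.r1=1
B.r0=2 B.r1=2

outcome vector order: (B.r0,B.r1)
|SC outcomes| = 5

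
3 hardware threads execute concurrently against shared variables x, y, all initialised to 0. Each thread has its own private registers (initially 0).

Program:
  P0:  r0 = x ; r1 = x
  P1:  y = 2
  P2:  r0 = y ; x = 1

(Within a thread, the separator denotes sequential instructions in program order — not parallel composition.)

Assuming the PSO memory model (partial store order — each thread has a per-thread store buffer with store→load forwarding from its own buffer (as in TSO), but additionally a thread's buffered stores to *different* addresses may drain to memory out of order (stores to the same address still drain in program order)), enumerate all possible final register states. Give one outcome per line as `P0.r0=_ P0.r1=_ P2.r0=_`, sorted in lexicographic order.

P0.r0=0 P0.r1=0 P2.r0=0
P0.r0=0 P0.r1=0 P2.r0=2
P0.r0=0 P0.r1=1 P2.r0=0
P0.r0=0 P0.r1=1 P2.r0=2
P0.r0=1 P0.r1=1 P2.r0=0
P0.r0=1 P0.r1=1 P2.r0=2

outcome vector order: (P0.r0,P0.r1,P2.r0)
|PSO outcomes| = 6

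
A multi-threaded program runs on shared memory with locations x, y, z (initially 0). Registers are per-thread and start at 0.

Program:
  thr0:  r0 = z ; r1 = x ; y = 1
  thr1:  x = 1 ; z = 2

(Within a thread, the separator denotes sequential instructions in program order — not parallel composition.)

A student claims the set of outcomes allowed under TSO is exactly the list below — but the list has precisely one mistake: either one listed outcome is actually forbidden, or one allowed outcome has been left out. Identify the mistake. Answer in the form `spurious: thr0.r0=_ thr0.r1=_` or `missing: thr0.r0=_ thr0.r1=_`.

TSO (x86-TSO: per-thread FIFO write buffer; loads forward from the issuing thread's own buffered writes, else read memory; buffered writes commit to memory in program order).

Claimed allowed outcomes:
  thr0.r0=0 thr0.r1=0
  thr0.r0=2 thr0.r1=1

outcome vector order: (thr0.r0,thr0.r1)
under TSO → 0/0; 0/1; 2/1
TSO∖claimed = {0/1}

missing: thr0.r0=0 thr0.r1=1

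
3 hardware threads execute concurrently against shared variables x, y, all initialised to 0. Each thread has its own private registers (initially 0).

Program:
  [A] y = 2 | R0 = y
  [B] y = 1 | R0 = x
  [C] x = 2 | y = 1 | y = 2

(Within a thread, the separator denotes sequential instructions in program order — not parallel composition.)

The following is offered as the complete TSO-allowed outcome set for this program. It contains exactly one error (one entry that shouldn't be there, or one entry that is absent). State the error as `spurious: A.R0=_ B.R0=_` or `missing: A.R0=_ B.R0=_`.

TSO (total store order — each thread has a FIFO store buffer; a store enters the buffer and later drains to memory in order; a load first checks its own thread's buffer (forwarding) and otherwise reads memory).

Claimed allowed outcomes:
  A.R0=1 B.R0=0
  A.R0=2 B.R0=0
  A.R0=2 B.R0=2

outcome vector order: (A.R0,B.R0)
under TSO → 1/0 1/2 2/0 2/2
TSO∖claimed = {1/2}

missing: A.R0=1 B.R0=2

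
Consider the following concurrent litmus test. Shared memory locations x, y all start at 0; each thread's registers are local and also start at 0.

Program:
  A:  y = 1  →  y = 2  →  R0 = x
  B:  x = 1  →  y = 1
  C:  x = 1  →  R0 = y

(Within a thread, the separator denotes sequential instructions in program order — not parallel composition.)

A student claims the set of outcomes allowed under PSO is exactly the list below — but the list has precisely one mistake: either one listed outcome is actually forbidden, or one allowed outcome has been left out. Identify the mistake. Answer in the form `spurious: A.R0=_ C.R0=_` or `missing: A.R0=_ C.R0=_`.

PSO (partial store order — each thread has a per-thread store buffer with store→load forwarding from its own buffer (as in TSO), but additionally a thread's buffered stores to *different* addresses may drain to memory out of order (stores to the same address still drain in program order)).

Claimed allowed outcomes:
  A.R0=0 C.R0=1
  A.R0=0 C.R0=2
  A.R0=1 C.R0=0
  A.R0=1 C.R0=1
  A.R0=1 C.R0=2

missing: A.R0=0 C.R0=0

outcome vector order: (A.R0,C.R0)
PSO (6): 00; 01; 02; 10; 11; 12
PSO∖claimed = {00}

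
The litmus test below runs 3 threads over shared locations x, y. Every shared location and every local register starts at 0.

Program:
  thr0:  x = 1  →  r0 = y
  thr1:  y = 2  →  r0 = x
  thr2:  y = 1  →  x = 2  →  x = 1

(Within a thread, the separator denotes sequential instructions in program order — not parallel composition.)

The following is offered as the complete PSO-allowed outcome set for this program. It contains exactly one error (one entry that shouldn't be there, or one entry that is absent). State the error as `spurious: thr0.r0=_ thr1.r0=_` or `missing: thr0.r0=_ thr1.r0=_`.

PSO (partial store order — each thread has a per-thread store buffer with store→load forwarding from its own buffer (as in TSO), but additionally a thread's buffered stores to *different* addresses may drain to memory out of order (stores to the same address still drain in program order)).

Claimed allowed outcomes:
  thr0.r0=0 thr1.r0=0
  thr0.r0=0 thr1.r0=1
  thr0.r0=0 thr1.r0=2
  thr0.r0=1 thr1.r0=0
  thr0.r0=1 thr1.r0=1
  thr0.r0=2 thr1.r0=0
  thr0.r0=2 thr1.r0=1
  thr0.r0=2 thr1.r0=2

outcome vector order: (thr0.r0,thr1.r0)
under PSO → 0/0 0/1 0/2 1/0 1/1 1/2 2/0 2/1 2/2
PSO∖claimed = {1/2}

missing: thr0.r0=1 thr1.r0=2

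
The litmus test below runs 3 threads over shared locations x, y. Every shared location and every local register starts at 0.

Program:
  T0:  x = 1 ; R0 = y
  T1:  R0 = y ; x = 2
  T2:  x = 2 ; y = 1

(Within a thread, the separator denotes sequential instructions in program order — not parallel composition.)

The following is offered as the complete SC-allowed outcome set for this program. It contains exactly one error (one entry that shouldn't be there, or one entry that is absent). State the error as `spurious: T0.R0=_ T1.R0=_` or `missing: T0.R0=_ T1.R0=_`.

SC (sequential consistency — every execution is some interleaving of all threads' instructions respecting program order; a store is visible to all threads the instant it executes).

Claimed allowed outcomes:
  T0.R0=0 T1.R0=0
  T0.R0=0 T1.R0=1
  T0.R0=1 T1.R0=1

outcome vector order: (T0.R0,T1.R0)
[SC] allowed = {00 01 10 11}
SC∖claimed = {10}

missing: T0.R0=1 T1.R0=0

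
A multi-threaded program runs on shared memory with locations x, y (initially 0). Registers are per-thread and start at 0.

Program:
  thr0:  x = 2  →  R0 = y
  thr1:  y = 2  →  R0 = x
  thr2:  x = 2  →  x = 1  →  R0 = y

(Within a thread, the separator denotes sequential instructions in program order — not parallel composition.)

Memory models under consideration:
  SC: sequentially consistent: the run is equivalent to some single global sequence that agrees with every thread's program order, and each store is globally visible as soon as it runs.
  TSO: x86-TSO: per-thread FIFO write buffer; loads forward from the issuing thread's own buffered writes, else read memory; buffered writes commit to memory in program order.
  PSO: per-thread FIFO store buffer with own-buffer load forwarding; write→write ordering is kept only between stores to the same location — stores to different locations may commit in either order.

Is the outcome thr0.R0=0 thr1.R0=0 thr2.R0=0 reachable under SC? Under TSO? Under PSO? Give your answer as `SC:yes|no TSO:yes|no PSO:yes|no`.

SC:no TSO:yes PSO:yes

outcome vector order: (thr0.R0,thr1.R0,thr2.R0)
[SC] allowed = {<0 1 0> <0 1 2> <0 2 0> <0 2 2> <2 0 2> <2 1 0> <2 1 2> <2 2 0> <2 2 2>}
[TSO] allowed = {<0 0 0> <0 0 2> <0 1 0> <0 1 2> <0 2 0> <0 2 2> <2 0 0> <2 0 2> <2 1 0> <2 1 2> <2 2 0> <2 2 2>}
[PSO] allowed = {<0 0 0> <0 0 2> <0 1 0> <0 1 2> <0 2 0> <0 2 2> <2 0 0> <2 0 2> <2 1 0> <2 1 2> <2 2 0> <2 2 2>}
target <0 0 0> ∈ {TSO,PSO}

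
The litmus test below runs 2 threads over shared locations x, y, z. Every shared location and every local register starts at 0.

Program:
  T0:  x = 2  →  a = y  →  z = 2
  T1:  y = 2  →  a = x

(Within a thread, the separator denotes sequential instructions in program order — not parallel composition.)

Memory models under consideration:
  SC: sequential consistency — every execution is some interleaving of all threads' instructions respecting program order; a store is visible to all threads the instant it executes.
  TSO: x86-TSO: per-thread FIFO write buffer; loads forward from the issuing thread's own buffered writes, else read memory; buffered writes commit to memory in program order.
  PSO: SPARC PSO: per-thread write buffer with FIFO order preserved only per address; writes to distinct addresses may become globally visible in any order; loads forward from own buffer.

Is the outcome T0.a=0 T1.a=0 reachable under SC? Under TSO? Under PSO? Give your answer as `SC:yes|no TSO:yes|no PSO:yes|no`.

SC:no TSO:yes PSO:yes

outcome vector order: (T0.a,T1.a)
SC (3): 0/2; 2/0; 2/2
TSO (4): 0/0; 0/2; 2/0; 2/2
PSO (4): 0/0; 0/2; 2/0; 2/2
target 0/0 ∈ {TSO,PSO}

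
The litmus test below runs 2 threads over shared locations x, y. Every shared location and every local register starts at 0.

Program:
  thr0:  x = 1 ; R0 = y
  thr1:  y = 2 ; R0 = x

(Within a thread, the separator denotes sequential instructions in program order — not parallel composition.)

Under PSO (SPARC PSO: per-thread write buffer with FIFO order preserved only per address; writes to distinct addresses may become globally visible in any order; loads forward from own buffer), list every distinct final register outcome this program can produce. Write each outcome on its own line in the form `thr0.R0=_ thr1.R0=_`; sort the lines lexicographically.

thr0.R0=0 thr1.R0=0
thr0.R0=0 thr1.R0=1
thr0.R0=2 thr1.R0=0
thr0.R0=2 thr1.R0=1

outcome vector order: (thr0.R0,thr1.R0)
|PSO outcomes| = 4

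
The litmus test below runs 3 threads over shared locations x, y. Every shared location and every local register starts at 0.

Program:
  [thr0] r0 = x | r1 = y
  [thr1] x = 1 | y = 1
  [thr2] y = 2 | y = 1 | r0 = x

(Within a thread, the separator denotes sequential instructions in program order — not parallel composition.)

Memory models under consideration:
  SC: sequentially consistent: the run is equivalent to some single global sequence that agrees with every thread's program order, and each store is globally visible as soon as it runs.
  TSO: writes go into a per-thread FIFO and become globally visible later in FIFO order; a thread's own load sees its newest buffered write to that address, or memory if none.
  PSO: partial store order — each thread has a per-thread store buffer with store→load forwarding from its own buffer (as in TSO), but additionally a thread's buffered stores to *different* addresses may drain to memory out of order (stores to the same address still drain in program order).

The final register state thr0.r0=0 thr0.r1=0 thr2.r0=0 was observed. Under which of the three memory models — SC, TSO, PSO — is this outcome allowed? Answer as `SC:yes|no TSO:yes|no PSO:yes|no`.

outcome vector order: (thr0.r0,thr0.r1,thr2.r0)
[SC] allowed = {000 001 010 011 020 021 101 110 111 121}
[TSO] allowed = {000 001 010 011 020 021 100 101 110 111 120 121}
[PSO] allowed = {000 001 010 011 020 021 100 101 110 111 120 121}
target 000 ∈ {SC,TSO,PSO}

SC:yes TSO:yes PSO:yes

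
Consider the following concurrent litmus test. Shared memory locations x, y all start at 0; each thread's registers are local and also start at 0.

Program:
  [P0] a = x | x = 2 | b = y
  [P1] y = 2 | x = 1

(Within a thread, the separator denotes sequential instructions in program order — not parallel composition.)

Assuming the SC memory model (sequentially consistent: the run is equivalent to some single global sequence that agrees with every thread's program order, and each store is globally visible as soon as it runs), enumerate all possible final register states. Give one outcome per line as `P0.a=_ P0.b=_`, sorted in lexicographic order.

P0.a=0 P0.b=0
P0.a=0 P0.b=2
P0.a=1 P0.b=2

outcome vector order: (P0.a,P0.b)
|SC outcomes| = 3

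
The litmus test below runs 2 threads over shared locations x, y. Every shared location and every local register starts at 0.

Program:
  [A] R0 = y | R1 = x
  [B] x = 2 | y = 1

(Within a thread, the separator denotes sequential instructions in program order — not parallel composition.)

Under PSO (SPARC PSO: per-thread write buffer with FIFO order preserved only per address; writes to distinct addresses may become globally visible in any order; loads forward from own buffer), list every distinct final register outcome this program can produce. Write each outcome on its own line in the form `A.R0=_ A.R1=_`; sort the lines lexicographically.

A.R0=0 A.R1=0
A.R0=0 A.R1=2
A.R0=1 A.R1=0
A.R0=1 A.R1=2

outcome vector order: (A.R0,A.R1)
|PSO outcomes| = 4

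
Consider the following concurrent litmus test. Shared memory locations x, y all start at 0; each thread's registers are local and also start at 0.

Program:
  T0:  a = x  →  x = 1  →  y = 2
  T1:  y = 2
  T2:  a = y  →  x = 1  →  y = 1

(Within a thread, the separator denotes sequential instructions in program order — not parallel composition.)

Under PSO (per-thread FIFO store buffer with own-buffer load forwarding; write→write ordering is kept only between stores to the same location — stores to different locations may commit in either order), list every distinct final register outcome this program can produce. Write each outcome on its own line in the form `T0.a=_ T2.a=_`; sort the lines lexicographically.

outcome vector order: (T0.a,T2.a)
|PSO outcomes| = 4

T0.a=0 T2.a=0
T0.a=0 T2.a=2
T0.a=1 T2.a=0
T0.a=1 T2.a=2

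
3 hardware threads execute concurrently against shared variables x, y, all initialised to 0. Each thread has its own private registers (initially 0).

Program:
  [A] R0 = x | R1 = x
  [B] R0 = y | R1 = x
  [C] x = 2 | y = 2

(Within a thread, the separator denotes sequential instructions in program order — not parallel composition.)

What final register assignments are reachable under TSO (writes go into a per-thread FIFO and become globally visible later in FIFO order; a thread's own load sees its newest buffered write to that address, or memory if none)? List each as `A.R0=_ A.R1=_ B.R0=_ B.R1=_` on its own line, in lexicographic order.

outcome vector order: (A.R0,A.R1,B.R0,B.R1)
|TSO outcomes| = 9

A.R0=0 A.R1=0 B.R0=0 B.R1=0
A.R0=0 A.R1=0 B.R0=0 B.R1=2
A.R0=0 A.R1=0 B.R0=2 B.R1=2
A.R0=0 A.R1=2 B.R0=0 B.R1=0
A.R0=0 A.R1=2 B.R0=0 B.R1=2
A.R0=0 A.R1=2 B.R0=2 B.R1=2
A.R0=2 A.R1=2 B.R0=0 B.R1=0
A.R0=2 A.R1=2 B.R0=0 B.R1=2
A.R0=2 A.R1=2 B.R0=2 B.R1=2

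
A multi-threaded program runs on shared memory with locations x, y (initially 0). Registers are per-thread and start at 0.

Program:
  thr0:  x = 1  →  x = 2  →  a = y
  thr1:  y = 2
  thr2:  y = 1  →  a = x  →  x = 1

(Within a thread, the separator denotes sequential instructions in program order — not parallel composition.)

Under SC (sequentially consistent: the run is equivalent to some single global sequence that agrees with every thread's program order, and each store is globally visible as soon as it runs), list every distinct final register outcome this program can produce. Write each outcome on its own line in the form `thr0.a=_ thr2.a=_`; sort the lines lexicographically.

outcome vector order: (thr0.a,thr2.a)
|SC outcomes| = 7

thr0.a=0 thr2.a=2
thr0.a=1 thr2.a=0
thr0.a=1 thr2.a=1
thr0.a=1 thr2.a=2
thr0.a=2 thr2.a=0
thr0.a=2 thr2.a=1
thr0.a=2 thr2.a=2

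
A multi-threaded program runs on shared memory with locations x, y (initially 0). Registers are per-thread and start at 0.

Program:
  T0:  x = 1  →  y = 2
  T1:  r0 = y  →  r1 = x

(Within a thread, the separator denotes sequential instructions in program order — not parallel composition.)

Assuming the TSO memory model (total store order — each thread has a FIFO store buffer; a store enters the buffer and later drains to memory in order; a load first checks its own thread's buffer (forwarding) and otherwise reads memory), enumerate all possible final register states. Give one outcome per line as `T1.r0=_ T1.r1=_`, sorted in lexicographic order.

T1.r0=0 T1.r1=0
T1.r0=0 T1.r1=1
T1.r0=2 T1.r1=1

outcome vector order: (T1.r0,T1.r1)
|TSO outcomes| = 3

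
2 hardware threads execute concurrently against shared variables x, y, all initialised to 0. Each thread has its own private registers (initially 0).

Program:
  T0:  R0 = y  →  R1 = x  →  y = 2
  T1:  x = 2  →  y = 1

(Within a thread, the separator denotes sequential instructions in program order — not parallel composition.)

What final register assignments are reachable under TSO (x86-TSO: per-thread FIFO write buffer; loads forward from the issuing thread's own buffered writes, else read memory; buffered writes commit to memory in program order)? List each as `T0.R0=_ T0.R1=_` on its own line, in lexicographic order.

T0.R0=0 T0.R1=0
T0.R0=0 T0.R1=2
T0.R0=1 T0.R1=2

outcome vector order: (T0.R0,T0.R1)
|TSO outcomes| = 3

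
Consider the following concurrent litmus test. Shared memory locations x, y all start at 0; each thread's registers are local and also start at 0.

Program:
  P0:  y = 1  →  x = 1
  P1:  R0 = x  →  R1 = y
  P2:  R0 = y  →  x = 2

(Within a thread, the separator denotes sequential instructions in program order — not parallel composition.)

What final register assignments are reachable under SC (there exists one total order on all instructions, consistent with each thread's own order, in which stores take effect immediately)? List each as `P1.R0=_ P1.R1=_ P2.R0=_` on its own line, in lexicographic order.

P1.R0=0 P1.R1=0 P2.R0=0
P1.R0=0 P1.R1=0 P2.R0=1
P1.R0=0 P1.R1=1 P2.R0=0
P1.R0=0 P1.R1=1 P2.R0=1
P1.R0=1 P1.R1=1 P2.R0=0
P1.R0=1 P1.R1=1 P2.R0=1
P1.R0=2 P1.R1=0 P2.R0=0
P1.R0=2 P1.R1=1 P2.R0=0
P1.R0=2 P1.R1=1 P2.R0=1

outcome vector order: (P1.R0,P1.R1,P2.R0)
|SC outcomes| = 9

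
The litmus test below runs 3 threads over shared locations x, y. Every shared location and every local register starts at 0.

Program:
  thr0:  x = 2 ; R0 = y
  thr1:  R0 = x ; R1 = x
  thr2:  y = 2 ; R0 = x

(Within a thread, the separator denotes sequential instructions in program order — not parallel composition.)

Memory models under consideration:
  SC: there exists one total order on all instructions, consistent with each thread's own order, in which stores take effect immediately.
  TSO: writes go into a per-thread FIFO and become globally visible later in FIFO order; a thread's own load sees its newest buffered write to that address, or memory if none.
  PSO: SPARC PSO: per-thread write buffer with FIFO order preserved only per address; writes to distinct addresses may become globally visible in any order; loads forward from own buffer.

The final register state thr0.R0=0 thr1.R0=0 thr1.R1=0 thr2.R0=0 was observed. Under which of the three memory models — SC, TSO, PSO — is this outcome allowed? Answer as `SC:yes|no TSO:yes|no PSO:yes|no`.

outcome vector order: (thr0.R0,thr1.R0,thr1.R1,thr2.R0)
SC: 9 outcomes — {0/0/0/2 0/0/2/2 0/2/2/2 2/0/0/0 2/0/0/2 2/0/2/0 2/0/2/2 2/2/2/0 2/2/2/2}
TSO: 12 outcomes — {0/0/0/0 0/0/0/2 0/0/2/0 0/0/2/2 0/2/2/0 0/2/2/2 2/0/0/0 2/0/0/2 2/0/2/0 2/0/2/2 2/2/2/0 2/2/2/2}
PSO: 12 outcomes — {0/0/0/0 0/0/0/2 0/0/2/0 0/0/2/2 0/2/2/0 0/2/2/2 2/0/0/0 2/0/0/2 2/0/2/0 2/0/2/2 2/2/2/0 2/2/2/2}
target 0/0/0/0 ∈ {TSO,PSO}

SC:no TSO:yes PSO:yes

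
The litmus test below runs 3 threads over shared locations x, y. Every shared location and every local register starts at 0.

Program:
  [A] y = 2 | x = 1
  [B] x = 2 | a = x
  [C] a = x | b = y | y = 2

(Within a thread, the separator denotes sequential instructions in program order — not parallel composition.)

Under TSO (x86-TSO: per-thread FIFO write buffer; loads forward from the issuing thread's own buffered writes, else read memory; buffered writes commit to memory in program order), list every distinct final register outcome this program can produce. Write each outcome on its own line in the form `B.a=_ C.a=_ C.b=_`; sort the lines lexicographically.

B.a=1 C.a=0 C.b=0
B.a=1 C.a=0 C.b=2
B.a=1 C.a=1 C.b=2
B.a=1 C.a=2 C.b=0
B.a=1 C.a=2 C.b=2
B.a=2 C.a=0 C.b=0
B.a=2 C.a=0 C.b=2
B.a=2 C.a=1 C.b=2
B.a=2 C.a=2 C.b=0
B.a=2 C.a=2 C.b=2

outcome vector order: (B.a,C.a,C.b)
|TSO outcomes| = 10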